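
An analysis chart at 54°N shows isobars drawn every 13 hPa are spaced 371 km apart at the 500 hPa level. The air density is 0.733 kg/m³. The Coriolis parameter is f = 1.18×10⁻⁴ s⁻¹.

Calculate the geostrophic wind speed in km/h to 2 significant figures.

150 km/h

Pressure gradient: |∂P/∂n| = 1300 Pa / 371000 m = 3.50×10⁻³ Pa/m
Geostrophic balance (pressure-gradient force = Coriolis force):
V_g = (1/(fρ)) |∂P/∂n| = 3.50×10⁻³ / (1.18×10⁻⁴ × 0.733) = 40.5 m/s
Converting: 40.5 m/s × 3.6 = 150 km/h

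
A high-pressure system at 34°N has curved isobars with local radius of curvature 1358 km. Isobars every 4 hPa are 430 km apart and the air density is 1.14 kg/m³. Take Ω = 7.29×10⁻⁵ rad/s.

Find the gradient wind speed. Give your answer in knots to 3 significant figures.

Coriolis parameter at 34°N:
f = 2Ω sin φ = 2 × 7.29×10⁻⁵ × sin 34° = 8.15×10⁻⁵ s⁻¹
Pressure gradient: |∂P/∂n| = 400 Pa / 430000 m = 9.30×10⁻⁴ Pa/m
Geostrophic speed: V_g = |∂P/∂n|/(fρ) = 9.30×10⁻⁴/(8.15×10⁻⁵ × 1.14) = 10.0 m/s
Around a high, pressure-gradient force acts outward with centrifugal, so Coriolis balances both:
fV = (1/ρ)|∂P/∂n| + V²/R  →  V² − fR·V + fR·V_g = 0
With fR = 8.15×10⁻⁵ × 1358×10³ m = 111 m/s:
V = [fR − √((fR)² − 4 fR V_g)]/2 = [111 − √(111² − 4×111×10)]/2 = 11.1 m/s
Supergeostrophic (V > V_g = 10 m/s), as expected around a high.
Converting: 11.1 m/s × 1.944 = 21.6 knots

21.6 knots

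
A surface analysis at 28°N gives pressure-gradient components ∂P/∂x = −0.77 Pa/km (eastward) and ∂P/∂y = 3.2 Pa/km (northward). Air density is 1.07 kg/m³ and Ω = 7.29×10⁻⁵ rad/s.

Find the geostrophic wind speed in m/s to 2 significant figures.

45 m/s

Coriolis parameter at 28°N:
f = 2Ω sin φ = 2 × 7.29×10⁻⁵ × sin 28° = 6.84×10⁻⁵ s⁻¹
Component geostrophic relations (x east, y north):
u_g = −(1/(fρ)) ∂P/∂y,  v_g = (1/(fρ)) ∂P/∂x
u_g = −(3.2×10⁻³)/(6.84×10⁻⁵ × 1.07) = −43.7 m/s;  v_g = (−0.77×10⁻³)/(6.84×10⁻⁵ × 1.07) = −10.5 m/s
|V_g| = √(u_g² + v_g²) = 44.9 m/s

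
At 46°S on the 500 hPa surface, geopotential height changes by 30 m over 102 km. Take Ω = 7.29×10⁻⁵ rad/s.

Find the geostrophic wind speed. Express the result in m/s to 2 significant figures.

28 m/s

Coriolis parameter at 46°S:
f = 2Ω sin φ = 2 × 7.29×10⁻⁵ × sin 46° = 1.05×10⁻⁴ s⁻¹
Height gradient: |∂Z/∂n| = 30 m / 102000 m = 2.94×10⁻⁴
On a pressure surface, geostrophic balance gives V_g = (g/f)|∂Z/∂n|:
V_g = 9.81 × 2.94×10⁻⁴ / 1.05×10⁻⁴ = 27.5 m/s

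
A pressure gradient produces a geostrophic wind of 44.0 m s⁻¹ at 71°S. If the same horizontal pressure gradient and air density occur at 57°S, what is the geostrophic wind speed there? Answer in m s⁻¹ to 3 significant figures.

49.6 m s⁻¹

With the same pressure gradient and density, V_g ∝ 1/f ∝ 1/sin φ.
V₂ = V₁ · sin φ₁ / sin φ₂ = 44.0 × sin 71° / sin 57°
V₂ = 44.0 × 0.9455/0.8387 = 49.6 m s⁻¹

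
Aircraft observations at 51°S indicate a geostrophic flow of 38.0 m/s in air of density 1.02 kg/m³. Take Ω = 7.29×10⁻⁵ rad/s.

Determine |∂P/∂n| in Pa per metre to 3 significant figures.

4.39×10⁻³ Pa/m

Coriolis parameter at 51°S:
f = 2Ω sin φ = 2 × 7.29×10⁻⁵ × sin 51° = 1.13×10⁻⁴ s⁻¹
Geostrophic balance rearranged: |∂P/∂n| = f ρ V_g
|∂P/∂n| = 1.13×10⁻⁴ × 1.02 × 38.0 = 4.39×10⁻³ Pa/m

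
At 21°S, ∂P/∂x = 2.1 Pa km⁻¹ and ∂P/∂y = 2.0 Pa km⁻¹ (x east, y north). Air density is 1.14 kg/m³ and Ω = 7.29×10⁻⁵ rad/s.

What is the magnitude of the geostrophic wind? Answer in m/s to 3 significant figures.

Coriolis parameter at 21°S:
f = 2Ω sin φ = 2 × 7.29×10⁻⁵ × sin 21° = 5.23×10⁻⁵ s⁻¹
In the Southern Hemisphere f is negative: f = −5.23×10⁻⁵ s⁻¹.
Component geostrophic relations (x east, y north):
u_g = −(1/(fρ)) ∂P/∂y,  v_g = (1/(fρ)) ∂P/∂x
u_g = −(2.0×10⁻³)/(−5.23×10⁻⁵ × 1.14) = 33.6 m/s;  v_g = (2.1×10⁻³)/(−5.23×10⁻⁵ × 1.14) = −35.3 m/s
|V_g| = √(u_g² + v_g²) = 48.7 m/s

48.7 m/s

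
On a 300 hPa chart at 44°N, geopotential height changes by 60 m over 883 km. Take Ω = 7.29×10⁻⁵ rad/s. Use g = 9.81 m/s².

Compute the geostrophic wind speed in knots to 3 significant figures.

Coriolis parameter at 44°N:
f = 2Ω sin φ = 2 × 7.29×10⁻⁵ × sin 44° = 1.01×10⁻⁴ s⁻¹
Height gradient: |∂Z/∂n| = 60 m / 883000 m = 6.80×10⁻⁵
On a pressure surface, geostrophic balance gives V_g = (g/f)|∂Z/∂n|:
V_g = 9.81 × 6.80×10⁻⁵ / 1.01×10⁻⁴ = 6.58 m/s
Converting: 6.58 m/s × 1.944 = 12.8 knots

12.8 knots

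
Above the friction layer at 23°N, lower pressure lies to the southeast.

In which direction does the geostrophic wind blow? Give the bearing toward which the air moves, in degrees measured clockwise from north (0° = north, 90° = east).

225°

The pressure-gradient force points toward the southeast (bearing 135°).
Geostrophic balance: in the Northern Hemisphere the Coriolis force deflects motion to the right, so the geostrophic wind blows 90° to the right of the pressure-gradient force (low pressure on the left).
Rotating 135° by 90° clockwise gives 225° — the wind blows toward the southwest.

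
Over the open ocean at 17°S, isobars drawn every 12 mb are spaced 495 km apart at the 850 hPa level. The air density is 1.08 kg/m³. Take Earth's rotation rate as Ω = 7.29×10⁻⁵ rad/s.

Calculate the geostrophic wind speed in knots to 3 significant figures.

Coriolis parameter at 17°S:
f = 2Ω sin φ = 2 × 7.29×10⁻⁵ × sin 17° = 4.26×10⁻⁵ s⁻¹
Pressure gradient: |∂P/∂n| = 1200 Pa / 495000 m = 2.42×10⁻³ Pa/m
Geostrophic balance (pressure-gradient force = Coriolis force):
V_g = (1/(fρ)) |∂P/∂n| = 2.42×10⁻³ / (4.26×10⁻⁵ × 1.08) = 52.7 m/s
Converting: 52.7 m/s × 1.944 = 102 knots

102 knots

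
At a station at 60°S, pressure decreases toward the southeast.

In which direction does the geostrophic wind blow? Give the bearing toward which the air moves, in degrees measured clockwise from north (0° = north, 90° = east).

The pressure-gradient force points toward the southeast (bearing 135°).
Geostrophic balance: in the Southern Hemisphere the Coriolis force deflects motion to the left, so the geostrophic wind blows 90° to the left of the pressure-gradient force (low pressure on the right).
Rotating 135° by 90° counterclockwise gives 045° — the wind blows toward the northeast.

045°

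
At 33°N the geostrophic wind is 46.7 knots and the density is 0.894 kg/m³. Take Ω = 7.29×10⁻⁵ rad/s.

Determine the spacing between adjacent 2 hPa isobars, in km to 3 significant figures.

117 km

Coriolis parameter at 33°N:
f = 2Ω sin φ = 2 × 7.29×10⁻⁵ × sin 33° = 7.94×10⁻⁵ s⁻¹
Wind speed in SI: 46.7 knots = 24.0 m/s
Geostrophic balance rearranged: |∂P/∂n| = f ρ V_g
|∂P/∂n| = 7.94×10⁻⁵ × 0.894 × 24.0 = 1.71×10⁻³ Pa/m
Isobar spacing: Δn = ΔP/|∂P/∂n| = 200 Pa / 1.71×10⁻³ Pa/m = 117266 m ≈ 117 km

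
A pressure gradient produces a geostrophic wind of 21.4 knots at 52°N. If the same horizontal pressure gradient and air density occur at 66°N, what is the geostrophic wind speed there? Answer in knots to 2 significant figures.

With the same pressure gradient and density, V_g ∝ 1/f ∝ 1/sin φ.
V₂ = V₁ · sin φ₁ / sin φ₂ = 21.4 × sin 52° / sin 66°
V₂ = 21.4 × 0.7880/0.9135 = 18 knots

18 knots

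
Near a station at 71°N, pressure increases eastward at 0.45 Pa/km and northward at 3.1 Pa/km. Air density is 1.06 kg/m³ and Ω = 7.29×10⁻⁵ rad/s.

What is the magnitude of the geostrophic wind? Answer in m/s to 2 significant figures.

Coriolis parameter at 71°N:
f = 2Ω sin φ = 2 × 7.29×10⁻⁵ × sin 71° = 1.38×10⁻⁴ s⁻¹
Component geostrophic relations (x east, y north):
u_g = −(1/(fρ)) ∂P/∂y,  v_g = (1/(fρ)) ∂P/∂x
u_g = −(3.1×10⁻³)/(1.38×10⁻⁴ × 1.06) = −21.2 m/s;  v_g = (0.45×10⁻³)/(1.38×10⁻⁴ × 1.06) = 3.08 m/s
|V_g| = √(u_g² + v_g²) = 21.4 m/s

21 m/s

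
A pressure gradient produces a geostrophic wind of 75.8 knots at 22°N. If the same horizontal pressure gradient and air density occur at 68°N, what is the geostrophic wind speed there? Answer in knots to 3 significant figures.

With the same pressure gradient and density, V_g ∝ 1/f ∝ 1/sin φ.
V₂ = V₁ · sin φ₁ / sin φ₂ = 75.8 × sin 22° / sin 68°
V₂ = 75.8 × 0.3746/0.9272 = 30.6 knots

30.6 knots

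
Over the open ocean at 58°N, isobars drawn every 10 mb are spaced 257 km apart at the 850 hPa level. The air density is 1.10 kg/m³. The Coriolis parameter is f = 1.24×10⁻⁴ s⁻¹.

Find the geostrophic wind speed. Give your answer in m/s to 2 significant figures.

Pressure gradient: |∂P/∂n| = 1000 Pa / 257000 m = 3.89×10⁻³ Pa/m
Geostrophic balance (pressure-gradient force = Coriolis force):
V_g = (1/(fρ)) |∂P/∂n| = 3.89×10⁻³ / (1.24×10⁻⁴ × 1.10) = 28.5 m/s

29 m/s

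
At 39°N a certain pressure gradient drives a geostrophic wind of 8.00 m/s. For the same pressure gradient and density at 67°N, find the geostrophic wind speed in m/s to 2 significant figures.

5.5 m/s

With the same pressure gradient and density, V_g ∝ 1/f ∝ 1/sin φ.
V₂ = V₁ · sin φ₁ / sin φ₂ = 8.00 × sin 39° / sin 67°
V₂ = 8.00 × 0.6293/0.9205 = 5.5 m/s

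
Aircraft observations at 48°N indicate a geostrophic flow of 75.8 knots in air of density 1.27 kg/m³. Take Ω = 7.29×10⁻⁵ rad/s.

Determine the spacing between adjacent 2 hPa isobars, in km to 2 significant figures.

37 km

Coriolis parameter at 48°N:
f = 2Ω sin φ = 2 × 7.29×10⁻⁵ × sin 48° = 1.08×10⁻⁴ s⁻¹
Wind speed in SI: 75.8 knots = 39.0 m/s
Geostrophic balance rearranged: |∂P/∂n| = f ρ V_g
|∂P/∂n| = 1.08×10⁻⁴ × 1.27 × 39.0 = 5.37×10⁻³ Pa/m
Isobar spacing: Δn = ΔP/|∂P/∂n| = 200 Pa / 5.37×10⁻³ Pa/m = 37272 m ≈ 37 km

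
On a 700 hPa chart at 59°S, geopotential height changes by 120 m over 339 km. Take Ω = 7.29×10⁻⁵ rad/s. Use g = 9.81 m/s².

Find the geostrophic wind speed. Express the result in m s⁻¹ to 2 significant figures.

Coriolis parameter at 59°S:
f = 2Ω sin φ = 2 × 7.29×10⁻⁵ × sin 59° = 1.25×10⁻⁴ s⁻¹
Height gradient: |∂Z/∂n| = 120 m / 339000 m = 3.54×10⁻⁴
On a pressure surface, geostrophic balance gives V_g = (g/f)|∂Z/∂n|:
V_g = 9.81 × 3.54×10⁻⁴ / 1.25×10⁻⁴ = 27.8 m/s

28 m s⁻¹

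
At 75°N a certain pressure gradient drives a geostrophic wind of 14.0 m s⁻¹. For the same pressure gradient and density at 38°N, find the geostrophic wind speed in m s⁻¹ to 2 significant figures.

22 m s⁻¹

With the same pressure gradient and density, V_g ∝ 1/f ∝ 1/sin φ.
V₂ = V₁ · sin φ₁ / sin φ₂ = 14.0 × sin 75° / sin 38°
V₂ = 14.0 × 0.9659/0.6157 = 22 m s⁻¹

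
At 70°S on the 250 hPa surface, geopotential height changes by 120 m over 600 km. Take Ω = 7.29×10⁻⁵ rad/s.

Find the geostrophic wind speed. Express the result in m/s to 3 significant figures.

14.3 m/s

Coriolis parameter at 70°S:
f = 2Ω sin φ = 2 × 7.29×10⁻⁵ × sin 70° = 1.37×10⁻⁴ s⁻¹
Height gradient: |∂Z/∂n| = 120 m / 600000 m = 2.00×10⁻⁴
On a pressure surface, geostrophic balance gives V_g = (g/f)|∂Z/∂n|:
V_g = 9.81 × 2.00×10⁻⁴ / 1.37×10⁻⁴ = 14.3 m/s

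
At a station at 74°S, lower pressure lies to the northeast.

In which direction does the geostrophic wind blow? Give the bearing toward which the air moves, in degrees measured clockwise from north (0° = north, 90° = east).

The pressure-gradient force points toward the northeast (bearing 045°).
Geostrophic balance: in the Southern Hemisphere the Coriolis force deflects motion to the left, so the geostrophic wind blows 90° to the left of the pressure-gradient force (low pressure on the right).
Rotating 045° by 90° counterclockwise gives 315° — the wind blows toward the northwest.

315°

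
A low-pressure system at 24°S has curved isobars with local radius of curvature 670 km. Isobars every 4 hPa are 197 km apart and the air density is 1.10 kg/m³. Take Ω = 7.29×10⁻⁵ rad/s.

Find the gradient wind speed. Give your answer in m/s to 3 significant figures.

20.5 m/s

Coriolis parameter at 24°S:
f = 2Ω sin φ = 2 × 7.29×10⁻⁵ × sin 24° = 5.93×10⁻⁵ s⁻¹
Pressure gradient: |∂P/∂n| = 400 Pa / 197000 m = 2.03×10⁻³ Pa/m
Geostrophic speed: V_g = |∂P/∂n|/(fρ) = 2.03×10⁻³/(5.93×10⁻⁵ × 1.10) = 31.1 m/s
Around a low, centrifugal force acts outward with Coriolis, so pressure-gradient force balances both:
(1/ρ)|∂P/∂n| = fV + V²/R  →  V² + fR·V − fR·V_g = 0
With fR = 5.93×10⁻⁵ × 670×10³ m = 39.7 m/s:
V = [−fR + √((fR)² + 4 fR V_g)]/2 = [−39.7 + √(39.7² + 4×39.7×31.1)]/2 = 20.5 m/s
Subgeostrophic (V < V_g = 31.1 m/s), as expected around a low.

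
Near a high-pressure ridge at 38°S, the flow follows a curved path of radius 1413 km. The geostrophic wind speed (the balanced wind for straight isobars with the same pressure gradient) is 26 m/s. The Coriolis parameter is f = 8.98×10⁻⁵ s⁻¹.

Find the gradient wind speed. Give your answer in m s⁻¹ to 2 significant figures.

36 m s⁻¹

Around a high, pressure-gradient force acts outward with centrifugal, so Coriolis balances both:
fV = (1/ρ)|∂P/∂n| + V²/R  →  V² − fR·V + fR·V_g = 0
With fR = 8.98×10⁻⁵ × 1413×10³ m = 127 m/s:
V = [fR − √((fR)² − 4 fR V_g)]/2 = [127 − √(127² − 4×127×26)]/2 = 36.5 m/s
Supergeostrophic (V > V_g = 26 m/s), as expected around a high.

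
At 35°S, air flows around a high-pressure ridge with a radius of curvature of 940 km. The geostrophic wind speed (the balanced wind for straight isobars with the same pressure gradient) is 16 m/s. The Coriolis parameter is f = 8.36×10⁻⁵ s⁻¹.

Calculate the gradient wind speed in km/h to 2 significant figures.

81 km/h

Around a high, pressure-gradient force acts outward with centrifugal, so Coriolis balances both:
fV = (1/ρ)|∂P/∂n| + V²/R  →  V² − fR·V + fR·V_g = 0
With fR = 8.36×10⁻⁵ × 940×10³ m = 78.6 m/s:
V = [fR − √((fR)² − 4 fR V_g)]/2 = [78.6 − √(78.6² − 4×78.6×16)]/2 = 22.4 m/s
Supergeostrophic (V > V_g = 16 m/s), as expected around a high.
Converting: 22.4 m/s × 3.6 = 81 km/h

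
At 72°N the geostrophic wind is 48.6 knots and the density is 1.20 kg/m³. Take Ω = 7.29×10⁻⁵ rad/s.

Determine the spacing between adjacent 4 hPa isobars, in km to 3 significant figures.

Coriolis parameter at 72°N:
f = 2Ω sin φ = 2 × 7.29×10⁻⁵ × sin 72° = 1.39×10⁻⁴ s⁻¹
Wind speed in SI: 48.6 knots = 25.0 m/s
Geostrophic balance rearranged: |∂P/∂n| = f ρ V_g
|∂P/∂n| = 1.39×10⁻⁴ × 1.20 × 25.0 = 4.16×10⁻³ Pa/m
Isobar spacing: Δn = ΔP/|∂P/∂n| = 400 Pa / 4.16×10⁻³ Pa/m = 96148 m ≈ 96.1 km

96.1 km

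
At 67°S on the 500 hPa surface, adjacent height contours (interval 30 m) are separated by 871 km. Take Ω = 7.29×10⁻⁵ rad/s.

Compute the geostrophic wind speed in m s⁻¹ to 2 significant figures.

Coriolis parameter at 67°S:
f = 2Ω sin φ = 2 × 7.29×10⁻⁵ × sin 67° = 1.34×10⁻⁴ s⁻¹
Height gradient: |∂Z/∂n| = 30 m / 871000 m = 3.44×10⁻⁵
On a pressure surface, geostrophic balance gives V_g = (g/f)|∂Z/∂n|:
V_g = 9.81 × 3.44×10⁻⁵ / 1.34×10⁻⁴ = 2.52 m/s

2.5 m s⁻¹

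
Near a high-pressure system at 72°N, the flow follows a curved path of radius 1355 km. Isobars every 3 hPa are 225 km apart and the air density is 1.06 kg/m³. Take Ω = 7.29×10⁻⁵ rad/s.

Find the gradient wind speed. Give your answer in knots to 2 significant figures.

19 knots

Coriolis parameter at 72°N:
f = 2Ω sin φ = 2 × 7.29×10⁻⁵ × sin 72° = 1.39×10⁻⁴ s⁻¹
Pressure gradient: |∂P/∂n| = 300 Pa / 225000 m = 1.33×10⁻³ Pa/m
Geostrophic speed: V_g = |∂P/∂n|/(fρ) = 1.33×10⁻³/(1.39×10⁻⁴ × 1.06) = 9.07 m/s
Around a high, pressure-gradient force acts outward with centrifugal, so Coriolis balances both:
fV = (1/ρ)|∂P/∂n| + V²/R  →  V² − fR·V + fR·V_g = 0
With fR = 1.39×10⁻⁴ × 1355×10³ m = 188 m/s:
V = [fR − √((fR)² − 4 fR V_g)]/2 = [188 − √(188² − 4×188×9.07)]/2 = 9.56 m/s
Supergeostrophic (V > V_g = 9.07 m/s), as expected around a high.
Converting: 9.56 m/s × 1.944 = 19 knots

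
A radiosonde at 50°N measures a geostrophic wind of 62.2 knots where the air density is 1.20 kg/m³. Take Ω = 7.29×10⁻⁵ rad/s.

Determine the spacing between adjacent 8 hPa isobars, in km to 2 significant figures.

Coriolis parameter at 50°N:
f = 2Ω sin φ = 2 × 7.29×10⁻⁵ × sin 50° = 1.12×10⁻⁴ s⁻¹
Wind speed in SI: 62.2 knots = 32.0 m/s
Geostrophic balance rearranged: |∂P/∂n| = f ρ V_g
|∂P/∂n| = 1.12×10⁻⁴ × 1.20 × 32.0 = 4.29×10⁻³ Pa/m
Isobar spacing: Δn = ΔP/|∂P/∂n| = 800 Pa / 4.29×10⁻³ Pa/m = 186539 m ≈ 190 km

190 km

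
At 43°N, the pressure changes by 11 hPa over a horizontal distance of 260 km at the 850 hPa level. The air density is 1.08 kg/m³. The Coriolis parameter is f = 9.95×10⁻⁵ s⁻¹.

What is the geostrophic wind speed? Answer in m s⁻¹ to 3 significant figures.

39.4 m s⁻¹

Pressure gradient: |∂P/∂n| = 1100 Pa / 260000 m = 4.23×10⁻³ Pa/m
Geostrophic balance (pressure-gradient force = Coriolis force):
V_g = (1/(fρ)) |∂P/∂n| = 4.23×10⁻³ / (9.95×10⁻⁵ × 1.08) = 39.4 m/s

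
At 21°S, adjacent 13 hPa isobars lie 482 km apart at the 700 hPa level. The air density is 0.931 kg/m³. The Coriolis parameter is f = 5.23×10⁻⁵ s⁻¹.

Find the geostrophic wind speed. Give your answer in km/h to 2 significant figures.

200 km/h

Pressure gradient: |∂P/∂n| = 1300 Pa / 482000 m = 2.70×10⁻³ Pa/m
Geostrophic balance (pressure-gradient force = Coriolis force):
V_g = (1/(fρ)) |∂P/∂n| = 2.70×10⁻³ / (5.23×10⁻⁵ × 0.931) = 55.4 m/s
Converting: 55.4 m/s × 3.6 = 200 km/h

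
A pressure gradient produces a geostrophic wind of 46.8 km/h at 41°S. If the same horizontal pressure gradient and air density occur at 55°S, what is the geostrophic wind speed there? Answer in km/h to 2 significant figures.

37 km/h

With the same pressure gradient and density, V_g ∝ 1/f ∝ 1/sin φ.
V₂ = V₁ · sin φ₁ / sin φ₂ = 46.8 × sin 41° / sin 55°
V₂ = 46.8 × 0.6561/0.8192 = 37 km/h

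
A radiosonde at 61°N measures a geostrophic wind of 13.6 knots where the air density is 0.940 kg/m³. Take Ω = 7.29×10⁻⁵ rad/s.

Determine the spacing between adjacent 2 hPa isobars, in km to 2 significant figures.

240 km

Coriolis parameter at 61°N:
f = 2Ω sin φ = 2 × 7.29×10⁻⁵ × sin 61° = 1.28×10⁻⁴ s⁻¹
Wind speed in SI: 13.6 knots = 7.00 m/s
Geostrophic balance rearranged: |∂P/∂n| = f ρ V_g
|∂P/∂n| = 1.28×10⁻⁴ × 0.940 × 7.00 = 8.39×10⁻⁴ Pa/m
Isobar spacing: Δn = ΔP/|∂P/∂n| = 200 Pa / 8.39×10⁻⁴ Pa/m = 238478 m ≈ 240 km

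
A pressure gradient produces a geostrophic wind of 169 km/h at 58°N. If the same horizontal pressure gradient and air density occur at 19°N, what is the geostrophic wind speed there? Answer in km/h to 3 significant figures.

440 km/h

With the same pressure gradient and density, V_g ∝ 1/f ∝ 1/sin φ.
V₂ = V₁ · sin φ₁ / sin φ₂ = 169 × sin 58° / sin 19°
V₂ = 169 × 0.8480/0.3256 = 440 km/h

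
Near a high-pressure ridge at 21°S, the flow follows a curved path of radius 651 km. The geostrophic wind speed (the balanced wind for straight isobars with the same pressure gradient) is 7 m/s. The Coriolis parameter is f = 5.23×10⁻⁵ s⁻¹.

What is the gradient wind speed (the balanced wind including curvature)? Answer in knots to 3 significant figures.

Around a high, pressure-gradient force acts outward with centrifugal, so Coriolis balances both:
fV = (1/ρ)|∂P/∂n| + V²/R  →  V² − fR·V + fR·V_g = 0
With fR = 5.23×10⁻⁵ × 651×10³ m = 34.0 m/s:
V = [fR − √((fR)² − 4 fR V_g)]/2 = [34.0 − √(34.0² − 4×34.0×7)]/2 = 9.85 m/s
Supergeostrophic (V > V_g = 7 m/s), as expected around a high.
Converting: 9.85 m/s × 1.944 = 19.1 knots

19.1 knots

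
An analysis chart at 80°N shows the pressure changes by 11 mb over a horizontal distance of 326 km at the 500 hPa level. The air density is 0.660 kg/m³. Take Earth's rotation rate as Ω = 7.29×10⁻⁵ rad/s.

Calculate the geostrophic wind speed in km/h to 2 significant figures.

Coriolis parameter at 80°N:
f = 2Ω sin φ = 2 × 7.29×10⁻⁵ × sin 80° = 1.44×10⁻⁴ s⁻¹
Pressure gradient: |∂P/∂n| = 1100 Pa / 326000 m = 3.37×10⁻³ Pa/m
Geostrophic balance (pressure-gradient force = Coriolis force):
V_g = (1/(fρ)) |∂P/∂n| = 3.37×10⁻³ / (1.44×10⁻⁴ × 0.660) = 35.6 m/s
Converting: 35.6 m/s × 3.6 = 130 km/h

130 km/h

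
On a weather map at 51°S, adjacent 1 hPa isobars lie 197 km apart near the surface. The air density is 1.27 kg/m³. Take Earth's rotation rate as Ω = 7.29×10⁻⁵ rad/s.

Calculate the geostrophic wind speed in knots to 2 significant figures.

6.9 knots

Coriolis parameter at 51°S:
f = 2Ω sin φ = 2 × 7.29×10⁻⁵ × sin 51° = 1.13×10⁻⁴ s⁻¹
Pressure gradient: |∂P/∂n| = 100 Pa / 197000 m = 5.08×10⁻⁴ Pa/m
Geostrophic balance (pressure-gradient force = Coriolis force):
V_g = (1/(fρ)) |∂P/∂n| = 5.08×10⁻⁴ / (1.13×10⁻⁴ × 1.27) = 3.53 m/s
Converting: 3.53 m/s × 1.944 = 6.9 knots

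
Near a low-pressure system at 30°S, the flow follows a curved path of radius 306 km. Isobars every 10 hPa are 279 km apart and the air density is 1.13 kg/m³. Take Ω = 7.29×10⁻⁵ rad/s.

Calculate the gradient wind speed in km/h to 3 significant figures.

79.0 km/h

Coriolis parameter at 30°S:
f = 2Ω sin φ = 2 × 7.29×10⁻⁵ × sin 30° = 7.29×10⁻⁵ s⁻¹
Pressure gradient: |∂P/∂n| = 1000 Pa / 279000 m = 3.58×10⁻³ Pa/m
Geostrophic speed: V_g = |∂P/∂n|/(fρ) = 3.58×10⁻³/(7.29×10⁻⁵ × 1.13) = 43.5 m/s
Around a low, centrifugal force acts outward with Coriolis, so pressure-gradient force balances both:
(1/ρ)|∂P/∂n| = fV + V²/R  →  V² + fR·V − fR·V_g = 0
With fR = 7.29×10⁻⁵ × 306×10³ m = 22.3 m/s:
V = [−fR + √((fR)² + 4 fR V_g)]/2 = [−22.3 + √(22.3² + 4×22.3×43.5)]/2 = 21.9 m/s
Subgeostrophic (V < V_g = 43.5 m/s), as expected around a low.
Converting: 21.9 m/s × 3.6 = 79.0 km/h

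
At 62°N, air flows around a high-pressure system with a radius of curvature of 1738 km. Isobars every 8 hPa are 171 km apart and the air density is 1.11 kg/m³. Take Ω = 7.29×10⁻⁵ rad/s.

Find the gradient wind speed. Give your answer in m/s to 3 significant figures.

Coriolis parameter at 62°N:
f = 2Ω sin φ = 2 × 7.29×10⁻⁵ × sin 62° = 1.29×10⁻⁴ s⁻¹
Pressure gradient: |∂P/∂n| = 800 Pa / 171000 m = 4.68×10⁻³ Pa/m
Geostrophic speed: V_g = |∂P/∂n|/(fρ) = 4.68×10⁻³/(1.29×10⁻⁴ × 1.11) = 32.7 m/s
Around a high, pressure-gradient force acts outward with centrifugal, so Coriolis balances both:
fV = (1/ρ)|∂P/∂n| + V²/R  →  V² − fR·V + fR·V_g = 0
With fR = 1.29×10⁻⁴ × 1738×10³ m = 224 m/s:
V = [fR − √((fR)² − 4 fR V_g)]/2 = [224 − √(224² − 4×224×32.7)]/2 = 39.8 m/s
Supergeostrophic (V > V_g = 32.7 m/s), as expected around a high.

39.8 m/s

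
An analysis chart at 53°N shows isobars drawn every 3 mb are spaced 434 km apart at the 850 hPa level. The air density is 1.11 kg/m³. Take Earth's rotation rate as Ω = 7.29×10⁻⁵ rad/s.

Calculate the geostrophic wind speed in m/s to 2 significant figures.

5.3 m/s

Coriolis parameter at 53°N:
f = 2Ω sin φ = 2 × 7.29×10⁻⁵ × sin 53° = 1.16×10⁻⁴ s⁻¹
Pressure gradient: |∂P/∂n| = 300 Pa / 434000 m = 6.91×10⁻⁴ Pa/m
Geostrophic balance (pressure-gradient force = Coriolis force):
V_g = (1/(fρ)) |∂P/∂n| = 6.91×10⁻⁴ / (1.16×10⁻⁴ × 1.11) = 5.35 m/s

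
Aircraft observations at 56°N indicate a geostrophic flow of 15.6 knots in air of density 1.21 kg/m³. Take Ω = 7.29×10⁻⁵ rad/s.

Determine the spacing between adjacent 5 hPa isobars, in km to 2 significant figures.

Coriolis parameter at 56°N:
f = 2Ω sin φ = 2 × 7.29×10⁻⁵ × sin 56° = 1.21×10⁻⁴ s⁻¹
Wind speed in SI: 15.6 knots = 8.03 m/s
Geostrophic balance rearranged: |∂P/∂n| = f ρ V_g
|∂P/∂n| = 1.21×10⁻⁴ × 1.21 × 8.03 = 1.17×10⁻³ Pa/m
Isobar spacing: Δn = ΔP/|∂P/∂n| = 500 Pa / 1.17×10⁻³ Pa/m = 425981 m ≈ 430 km

430 km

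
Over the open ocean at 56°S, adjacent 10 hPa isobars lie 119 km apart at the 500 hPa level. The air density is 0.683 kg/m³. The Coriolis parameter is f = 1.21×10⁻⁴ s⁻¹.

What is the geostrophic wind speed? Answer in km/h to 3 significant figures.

Pressure gradient: |∂P/∂n| = 1000 Pa / 119000 m = 8.40×10⁻³ Pa/m
Geostrophic balance (pressure-gradient force = Coriolis force):
V_g = (1/(fρ)) |∂P/∂n| = 8.40×10⁻³ / (1.21×10⁻⁴ × 0.683) = 102 m/s
Converting: 102 m/s × 3.6 = 366 km/h

366 km/h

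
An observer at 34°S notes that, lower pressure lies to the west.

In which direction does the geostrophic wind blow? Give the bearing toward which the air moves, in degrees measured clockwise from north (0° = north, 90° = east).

180°

The pressure-gradient force points toward the west (bearing 270°).
Geostrophic balance: in the Southern Hemisphere the Coriolis force deflects motion to the left, so the geostrophic wind blows 90° to the left of the pressure-gradient force (low pressure on the right).
Rotating 270° by 90° counterclockwise gives 180° — the wind blows toward the south.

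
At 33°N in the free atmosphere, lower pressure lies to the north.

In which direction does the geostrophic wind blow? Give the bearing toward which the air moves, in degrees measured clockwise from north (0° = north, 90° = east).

The pressure-gradient force points toward the north (bearing 000°).
Geostrophic balance: in the Northern Hemisphere the Coriolis force deflects motion to the right, so the geostrophic wind blows 90° to the right of the pressure-gradient force (low pressure on the left).
Rotating 000° by 90° clockwise gives 090° — the wind blows toward the east.

090°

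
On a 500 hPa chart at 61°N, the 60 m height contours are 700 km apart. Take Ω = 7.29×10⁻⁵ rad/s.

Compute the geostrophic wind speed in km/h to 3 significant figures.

23.7 km/h

Coriolis parameter at 61°N:
f = 2Ω sin φ = 2 × 7.29×10⁻⁵ × sin 61° = 1.28×10⁻⁴ s⁻¹
Height gradient: |∂Z/∂n| = 60 m / 700000 m = 8.57×10⁻⁵
On a pressure surface, geostrophic balance gives V_g = (g/f)|∂Z/∂n|:
V_g = 9.81 × 8.57×10⁻⁵ / 1.28×10⁻⁴ = 6.59 m/s
Converting: 6.59 m/s × 3.6 = 23.7 km/h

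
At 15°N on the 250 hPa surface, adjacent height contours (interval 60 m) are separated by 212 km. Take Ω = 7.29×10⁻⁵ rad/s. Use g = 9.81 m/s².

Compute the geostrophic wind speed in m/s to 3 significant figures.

Coriolis parameter at 15°N:
f = 2Ω sin φ = 2 × 7.29×10⁻⁵ × sin 15° = 3.77×10⁻⁵ s⁻¹
Height gradient: |∂Z/∂n| = 60 m / 212000 m = 2.83×10⁻⁴
On a pressure surface, geostrophic balance gives V_g = (g/f)|∂Z/∂n|:
V_g = 9.81 × 2.83×10⁻⁴ / 3.77×10⁻⁵ = 73.6 m/s

73.6 m/s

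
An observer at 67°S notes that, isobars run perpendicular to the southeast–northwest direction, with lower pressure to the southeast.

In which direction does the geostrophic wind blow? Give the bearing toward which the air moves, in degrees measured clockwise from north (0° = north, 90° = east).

045°

The pressure-gradient force points toward the southeast (bearing 135°).
Geostrophic balance: in the Southern Hemisphere the Coriolis force deflects motion to the left, so the geostrophic wind blows 90° to the left of the pressure-gradient force (low pressure on the right).
Rotating 135° by 90° counterclockwise gives 045° — the wind blows toward the northeast.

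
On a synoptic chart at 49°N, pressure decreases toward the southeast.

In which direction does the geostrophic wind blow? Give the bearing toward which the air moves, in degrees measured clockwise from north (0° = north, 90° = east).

The pressure-gradient force points toward the southeast (bearing 135°).
Geostrophic balance: in the Northern Hemisphere the Coriolis force deflects motion to the right, so the geostrophic wind blows 90° to the right of the pressure-gradient force (low pressure on the left).
Rotating 135° by 90° clockwise gives 225° — the wind blows toward the southwest.

225°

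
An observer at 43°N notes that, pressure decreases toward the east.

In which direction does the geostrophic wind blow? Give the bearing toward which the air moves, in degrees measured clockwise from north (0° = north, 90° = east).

180°

The pressure-gradient force points toward the east (bearing 090°).
Geostrophic balance: in the Northern Hemisphere the Coriolis force deflects motion to the right, so the geostrophic wind blows 90° to the right of the pressure-gradient force (low pressure on the left).
Rotating 090° by 90° clockwise gives 180° — the wind blows toward the south.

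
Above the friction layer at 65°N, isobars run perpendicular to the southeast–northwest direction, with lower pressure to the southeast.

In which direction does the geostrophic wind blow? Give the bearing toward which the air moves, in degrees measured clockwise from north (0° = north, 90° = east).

The pressure-gradient force points toward the southeast (bearing 135°).
Geostrophic balance: in the Northern Hemisphere the Coriolis force deflects motion to the right, so the geostrophic wind blows 90° to the right of the pressure-gradient force (low pressure on the left).
Rotating 135° by 90° clockwise gives 225° — the wind blows toward the southwest.

225°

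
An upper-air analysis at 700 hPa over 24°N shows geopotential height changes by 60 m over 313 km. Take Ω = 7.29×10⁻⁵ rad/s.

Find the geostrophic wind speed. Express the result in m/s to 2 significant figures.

Coriolis parameter at 24°N:
f = 2Ω sin φ = 2 × 7.29×10⁻⁵ × sin 24° = 5.93×10⁻⁵ s⁻¹
Height gradient: |∂Z/∂n| = 60 m / 313000 m = 1.92×10⁻⁴
On a pressure surface, geostrophic balance gives V_g = (g/f)|∂Z/∂n|:
V_g = 9.81 × 1.92×10⁻⁴ / 5.93×10⁻⁵ = 31.7 m/s

32 m/s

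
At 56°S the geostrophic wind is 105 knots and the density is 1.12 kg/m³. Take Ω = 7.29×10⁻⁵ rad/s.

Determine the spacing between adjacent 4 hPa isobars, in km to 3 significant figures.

54.7 km

Coriolis parameter at 56°S:
f = 2Ω sin φ = 2 × 7.29×10⁻⁵ × sin 56° = 1.21×10⁻⁴ s⁻¹
Wind speed in SI: 105 knots = 54.0 m/s
Geostrophic balance rearranged: |∂P/∂n| = f ρ V_g
|∂P/∂n| = 1.21×10⁻⁴ × 1.12 × 54.0 = 7.31×10⁻³ Pa/m
Isobar spacing: Δn = ΔP/|∂P/∂n| = 400 Pa / 7.31×10⁻³ Pa/m = 54699 m ≈ 54.7 km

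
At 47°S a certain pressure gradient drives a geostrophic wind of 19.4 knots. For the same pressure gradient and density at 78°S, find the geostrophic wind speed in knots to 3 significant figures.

14.5 knots

With the same pressure gradient and density, V_g ∝ 1/f ∝ 1/sin φ.
V₂ = V₁ · sin φ₁ / sin φ₂ = 19.4 × sin 47° / sin 78°
V₂ = 19.4 × 0.7314/0.9781 = 14.5 knots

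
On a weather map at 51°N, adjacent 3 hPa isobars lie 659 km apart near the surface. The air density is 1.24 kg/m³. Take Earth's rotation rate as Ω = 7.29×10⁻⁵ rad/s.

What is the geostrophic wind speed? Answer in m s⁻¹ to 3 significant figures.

Coriolis parameter at 51°N:
f = 2Ω sin φ = 2 × 7.29×10⁻⁵ × sin 51° = 1.13×10⁻⁴ s⁻¹
Pressure gradient: |∂P/∂n| = 300 Pa / 659000 m = 4.55×10⁻⁴ Pa/m
Geostrophic balance (pressure-gradient force = Coriolis force):
V_g = (1/(fρ)) |∂P/∂n| = 4.55×10⁻⁴ / (1.13×10⁻⁴ × 1.24) = 3.24 m/s

3.24 m s⁻¹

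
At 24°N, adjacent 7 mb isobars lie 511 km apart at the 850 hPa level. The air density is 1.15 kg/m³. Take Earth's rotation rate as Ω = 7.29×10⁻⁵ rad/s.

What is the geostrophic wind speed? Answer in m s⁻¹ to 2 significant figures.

Coriolis parameter at 24°N:
f = 2Ω sin φ = 2 × 7.29×10⁻⁵ × sin 24° = 5.93×10⁻⁵ s⁻¹
Pressure gradient: |∂P/∂n| = 700 Pa / 511000 m = 1.37×10⁻³ Pa/m
Geostrophic balance (pressure-gradient force = Coriolis force):
V_g = (1/(fρ)) |∂P/∂n| = 1.37×10⁻³ / (5.93×10⁻⁵ × 1.15) = 20.1 m/s

20 m s⁻¹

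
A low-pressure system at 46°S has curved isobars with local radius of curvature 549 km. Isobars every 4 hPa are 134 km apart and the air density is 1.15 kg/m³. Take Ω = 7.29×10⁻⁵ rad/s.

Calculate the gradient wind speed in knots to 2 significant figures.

Coriolis parameter at 46°S:
f = 2Ω sin φ = 2 × 7.29×10⁻⁵ × sin 46° = 1.05×10⁻⁴ s⁻¹
Pressure gradient: |∂P/∂n| = 400 Pa / 134000 m = 2.99×10⁻³ Pa/m
Geostrophic speed: V_g = |∂P/∂n|/(fρ) = 2.99×10⁻³/(1.05×10⁻⁴ × 1.15) = 24.7 m/s
Around a low, centrifugal force acts outward with Coriolis, so pressure-gradient force balances both:
(1/ρ)|∂P/∂n| = fV + V²/R  →  V² + fR·V − fR·V_g = 0
With fR = 1.05×10⁻⁴ × 549×10³ m = 57.6 m/s:
V = [−fR + √((fR)² + 4 fR V_g)]/2 = [−57.6 + √(57.6² + 4×57.6×24.7)]/2 = 18.7 m/s
Subgeostrophic (V < V_g = 24.7 m/s), as expected around a low.
Converting: 18.7 m/s × 1.944 = 36 knots

36 knots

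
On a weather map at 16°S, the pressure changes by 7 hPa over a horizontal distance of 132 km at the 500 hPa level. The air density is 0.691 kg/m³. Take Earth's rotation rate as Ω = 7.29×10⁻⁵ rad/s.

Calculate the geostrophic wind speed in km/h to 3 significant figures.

687 km/h

Coriolis parameter at 16°S:
f = 2Ω sin φ = 2 × 7.29×10⁻⁵ × sin 16° = 4.02×10⁻⁵ s⁻¹
Pressure gradient: |∂P/∂n| = 700 Pa / 132000 m = 5.30×10⁻³ Pa/m
Geostrophic balance (pressure-gradient force = Coriolis force):
V_g = (1/(fρ)) |∂P/∂n| = 5.30×10⁻³ / (4.02×10⁻⁵ × 0.691) = 191 m/s
Converting: 191 m/s × 3.6 = 687 km/h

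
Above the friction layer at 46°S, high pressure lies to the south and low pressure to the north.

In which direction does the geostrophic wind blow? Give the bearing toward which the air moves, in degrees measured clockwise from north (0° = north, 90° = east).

The pressure-gradient force points toward the north (bearing 000°).
Geostrophic balance: in the Southern Hemisphere the Coriolis force deflects motion to the left, so the geostrophic wind blows 90° to the left of the pressure-gradient force (low pressure on the right).
Rotating 000° by 90° counterclockwise gives 270° — the wind blows toward the west.

270°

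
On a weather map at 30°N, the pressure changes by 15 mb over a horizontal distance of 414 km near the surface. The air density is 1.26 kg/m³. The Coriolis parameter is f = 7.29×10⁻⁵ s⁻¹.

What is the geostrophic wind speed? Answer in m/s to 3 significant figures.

39.4 m/s

Pressure gradient: |∂P/∂n| = 1500 Pa / 414000 m = 3.62×10⁻³ Pa/m
Geostrophic balance (pressure-gradient force = Coriolis force):
V_g = (1/(fρ)) |∂P/∂n| = 3.62×10⁻³ / (7.29×10⁻⁵ × 1.26) = 39.4 m/s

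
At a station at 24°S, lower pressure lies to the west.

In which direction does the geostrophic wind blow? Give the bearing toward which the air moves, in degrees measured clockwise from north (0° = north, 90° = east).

The pressure-gradient force points toward the west (bearing 270°).
Geostrophic balance: in the Southern Hemisphere the Coriolis force deflects motion to the left, so the geostrophic wind blows 90° to the left of the pressure-gradient force (low pressure on the right).
Rotating 270° by 90° counterclockwise gives 180° — the wind blows toward the south.

180°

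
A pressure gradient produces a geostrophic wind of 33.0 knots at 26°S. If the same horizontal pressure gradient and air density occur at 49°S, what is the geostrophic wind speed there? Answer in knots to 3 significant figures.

With the same pressure gradient and density, V_g ∝ 1/f ∝ 1/sin φ.
V₂ = V₁ · sin φ₁ / sin φ₂ = 33.0 × sin 26° / sin 49°
V₂ = 33.0 × 0.4384/0.7547 = 19.2 knots

19.2 knots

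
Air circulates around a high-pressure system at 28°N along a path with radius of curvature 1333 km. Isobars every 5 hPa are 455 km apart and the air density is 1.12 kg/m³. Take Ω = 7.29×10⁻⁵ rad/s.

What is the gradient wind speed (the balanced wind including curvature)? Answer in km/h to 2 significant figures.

Coriolis parameter at 28°N:
f = 2Ω sin φ = 2 × 7.29×10⁻⁵ × sin 28° = 6.84×10⁻⁵ s⁻¹
Pressure gradient: |∂P/∂n| = 500 Pa / 455000 m = 1.10×10⁻³ Pa/m
Geostrophic speed: V_g = |∂P/∂n|/(fρ) = 1.10×10⁻³/(6.84×10⁻⁵ × 1.12) = 14.3 m/s
Around a high, pressure-gradient force acts outward with centrifugal, so Coriolis balances both:
fV = (1/ρ)|∂P/∂n| + V²/R  →  V² − fR·V + fR·V_g = 0
With fR = 6.84×10⁻⁵ × 1333×10³ m = 91.2 m/s:
V = [fR − √((fR)² − 4 fR V_g)]/2 = [91.2 − √(91.2² − 4×91.2×14.3)]/2 = 17.8 m/s
Supergeostrophic (V > V_g = 14.3 m/s), as expected around a high.
Converting: 17.8 m/s × 3.6 = 64 km/h

64 km/h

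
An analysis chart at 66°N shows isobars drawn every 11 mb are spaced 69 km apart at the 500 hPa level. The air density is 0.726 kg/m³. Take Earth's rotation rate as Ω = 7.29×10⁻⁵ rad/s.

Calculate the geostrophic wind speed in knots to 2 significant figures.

Coriolis parameter at 66°N:
f = 2Ω sin φ = 2 × 7.29×10⁻⁵ × sin 66° = 1.33×10⁻⁴ s⁻¹
Pressure gradient: |∂P/∂n| = 1100 Pa / 69000 m = 1.59×10⁻² Pa/m
Geostrophic balance (pressure-gradient force = Coriolis force):
V_g = (1/(fρ)) |∂P/∂n| = 1.59×10⁻² / (1.33×10⁻⁴ × 0.726) = 165 m/s
Converting: 165 m/s × 1.944 = 320 knots

320 knots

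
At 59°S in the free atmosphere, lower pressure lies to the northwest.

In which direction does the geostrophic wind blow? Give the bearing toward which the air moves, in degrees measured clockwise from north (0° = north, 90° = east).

225°

The pressure-gradient force points toward the northwest (bearing 315°).
Geostrophic balance: in the Southern Hemisphere the Coriolis force deflects motion to the left, so the geostrophic wind blows 90° to the left of the pressure-gradient force (low pressure on the right).
Rotating 315° by 90° counterclockwise gives 225° — the wind blows toward the southwest.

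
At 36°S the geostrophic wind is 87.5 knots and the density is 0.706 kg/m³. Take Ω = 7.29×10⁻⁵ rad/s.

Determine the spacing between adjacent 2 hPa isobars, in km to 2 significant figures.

73 km

Coriolis parameter at 36°S:
f = 2Ω sin φ = 2 × 7.29×10⁻⁵ × sin 36° = 8.57×10⁻⁵ s⁻¹
Wind speed in SI: 87.5 knots = 45.0 m/s
Geostrophic balance rearranged: |∂P/∂n| = f ρ V_g
|∂P/∂n| = 8.57×10⁻⁵ × 0.706 × 45.0 = 2.72×10⁻³ Pa/m
Isobar spacing: Δn = ΔP/|∂P/∂n| = 200 Pa / 2.72×10⁻³ Pa/m = 73435 m ≈ 73 km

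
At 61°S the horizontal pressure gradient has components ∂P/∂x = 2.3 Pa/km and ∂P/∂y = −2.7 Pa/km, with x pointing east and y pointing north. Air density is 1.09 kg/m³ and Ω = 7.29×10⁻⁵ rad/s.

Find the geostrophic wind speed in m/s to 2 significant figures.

26 m/s

Coriolis parameter at 61°S:
f = 2Ω sin φ = 2 × 7.29×10⁻⁵ × sin 61° = 1.28×10⁻⁴ s⁻¹
In the Southern Hemisphere f is negative: f = −1.28×10⁻⁴ s⁻¹.
Component geostrophic relations (x east, y north):
u_g = −(1/(fρ)) ∂P/∂y,  v_g = (1/(fρ)) ∂P/∂x
u_g = −(−2.7×10⁻³)/(−1.28×10⁻⁴ × 1.09) = −19.4 m/s;  v_g = (2.3×10⁻³)/(−1.28×10⁻⁴ × 1.09) = −16.5 m/s
|V_g| = √(u_g² + v_g²) = 25.5 m/s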